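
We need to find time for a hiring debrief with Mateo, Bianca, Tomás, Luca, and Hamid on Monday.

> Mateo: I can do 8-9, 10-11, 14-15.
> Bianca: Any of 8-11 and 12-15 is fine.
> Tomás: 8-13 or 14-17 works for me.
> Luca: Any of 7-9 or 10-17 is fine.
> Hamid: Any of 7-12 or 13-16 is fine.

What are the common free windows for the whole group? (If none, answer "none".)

08:00-09:00, 10:00-11:00, 14:00-15:00

Mateo ∩ Bianca: 08:00-09:00, 10:00-11:00, 14:00-15:00.
Mateo ∩ Bianca ∩ Tomás: 08:00-09:00, 10:00-11:00, 14:00-15:00.
Mateo ∩ Bianca ∩ Tomás ∩ Luca: 08:00-09:00, 10:00-11:00, 14:00-15:00.
Mateo ∩ Bianca ∩ Tomás ∩ Luca ∩ Hamid: 08:00-09:00, 10:00-11:00, 14:00-15:00.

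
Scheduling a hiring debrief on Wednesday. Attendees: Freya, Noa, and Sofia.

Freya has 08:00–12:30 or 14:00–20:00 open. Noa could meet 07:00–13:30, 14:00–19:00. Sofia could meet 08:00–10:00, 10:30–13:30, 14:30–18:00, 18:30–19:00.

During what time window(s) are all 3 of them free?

Freya ∩ Noa: 08:00-12:30, 14:00-19:00.
Freya ∩ Noa ∩ Sofia: 08:00-10:00, 10:30-12:30, 14:30-18:00, 18:30-19:00.

08:00-10:00, 10:30-12:30, 14:30-18:00, 18:30-19:00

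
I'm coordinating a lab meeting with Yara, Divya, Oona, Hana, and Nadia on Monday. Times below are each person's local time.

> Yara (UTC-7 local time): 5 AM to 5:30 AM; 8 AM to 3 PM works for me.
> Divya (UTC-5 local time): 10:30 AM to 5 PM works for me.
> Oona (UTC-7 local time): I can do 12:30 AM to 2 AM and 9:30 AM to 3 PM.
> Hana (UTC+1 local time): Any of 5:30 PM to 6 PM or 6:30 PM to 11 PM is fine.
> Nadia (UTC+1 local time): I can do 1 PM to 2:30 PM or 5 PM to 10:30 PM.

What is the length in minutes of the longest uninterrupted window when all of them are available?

Yara in UTC: 12:00-12:30, 15:00-22:00 (add 7h to convert from UTC-7).
Divya in UTC: 15:30-22:00 (add 5h to convert from UTC-5).
Oona in UTC: 07:30-09:00, 16:30-22:00 (add 7h to convert from UTC-7).
Hana in UTC: 16:30-17:00, 17:30-22:00 (subtract 1h to convert from UTC+1).
Nadia in UTC: 12:00-13:30, 16:00-21:30 (subtract 1h to convert from UTC+1).
Yara ∩ Divya: 15:30-22:00.
Yara ∩ Divya ∩ Oona: 16:30-22:00.
Yara ∩ Divya ∩ Oona ∩ Hana: 16:30-17:00, 17:30-22:00.
Yara ∩ Divya ∩ Oona ∩ Hana ∩ Nadia: 16:30-17:00, 17:30-21:30.
So the common availability across everyone is 16:30-17:00, 17:30-21:30.
The longest is 17:30-21:30 at 240 minutes.

240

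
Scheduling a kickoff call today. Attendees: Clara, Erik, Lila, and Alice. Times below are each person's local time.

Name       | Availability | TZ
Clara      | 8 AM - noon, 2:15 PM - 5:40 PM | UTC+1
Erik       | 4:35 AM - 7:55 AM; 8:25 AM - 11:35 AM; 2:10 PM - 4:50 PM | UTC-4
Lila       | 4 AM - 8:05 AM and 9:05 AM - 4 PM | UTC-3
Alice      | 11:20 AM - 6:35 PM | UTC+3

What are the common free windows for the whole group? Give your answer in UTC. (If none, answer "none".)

Clara in UTC: 07:00-11:00, 13:15-16:40 (subtract 1h to convert from UTC+1).
Erik in UTC: 08:35-11:55, 12:25-15:35, 18:10-20:50 (add 4h to convert from UTC-4).
Lila in UTC: 07:00-11:05, 12:05-19:00 (add 3h to convert from UTC-3).
Alice in UTC: 08:20-15:35 (subtract 3h to convert from UTC+3).
Clara ∩ Erik: 08:35-11:00, 13:15-15:35.
Clara ∩ Erik ∩ Lila: 08:35-11:00, 13:15-15:35.
Clara ∩ Erik ∩ Lila ∩ Alice: 08:35-11:00, 13:15-15:35.

08:35-11:00, 13:15-15:35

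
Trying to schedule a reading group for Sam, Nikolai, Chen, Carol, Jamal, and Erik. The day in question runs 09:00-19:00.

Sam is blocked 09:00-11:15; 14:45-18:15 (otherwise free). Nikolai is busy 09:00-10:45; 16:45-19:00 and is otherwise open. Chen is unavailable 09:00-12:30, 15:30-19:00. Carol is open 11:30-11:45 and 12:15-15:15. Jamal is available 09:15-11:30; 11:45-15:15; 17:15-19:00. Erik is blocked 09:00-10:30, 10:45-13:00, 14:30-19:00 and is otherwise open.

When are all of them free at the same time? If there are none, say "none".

13:00-14:30

Sam free: 11:15-14:45, 18:15-19:00 (invert busy blocks within the working day).
Nikolai free: 10:45-16:45 (invert busy blocks within the working day).
Chen free: 12:30-15:30 (invert busy blocks within the working day).
Carol free: 11:30-11:45, 12:15-15:15.
Jamal free: 09:15-11:30, 11:45-15:15, 17:15-19:00.
Erik free: 10:30-10:45, 13:00-14:30 (invert busy blocks within the working day).
Sam ∩ Nikolai: 11:15-14:45.
Sam ∩ Nikolai ∩ Chen: 12:30-14:45.
Sam ∩ Nikolai ∩ Chen ∩ Carol: 12:30-14:45.
Sam ∩ Nikolai ∩ Chen ∩ Carol ∩ Jamal: 12:30-14:45.
Sam ∩ Nikolai ∩ Chen ∩ Carol ∩ Jamal ∩ Erik: 13:00-14:30.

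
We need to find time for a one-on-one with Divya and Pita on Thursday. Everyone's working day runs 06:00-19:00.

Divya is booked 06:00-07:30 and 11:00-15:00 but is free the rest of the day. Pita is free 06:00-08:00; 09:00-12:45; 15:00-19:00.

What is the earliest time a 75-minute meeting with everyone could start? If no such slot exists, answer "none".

09:00

Divya free: 07:30-11:00, 15:00-19:00 (invert busy blocks within the working day).
Pita free: 06:00-08:00, 09:00-12:45, 15:00-19:00.
Divya ∩ Pita: 07:30-08:00, 09:00-11:00, 15:00-19:00.
The first common window of at least 75 minutes is 09:00-11:00, so the earliest start is 09:00.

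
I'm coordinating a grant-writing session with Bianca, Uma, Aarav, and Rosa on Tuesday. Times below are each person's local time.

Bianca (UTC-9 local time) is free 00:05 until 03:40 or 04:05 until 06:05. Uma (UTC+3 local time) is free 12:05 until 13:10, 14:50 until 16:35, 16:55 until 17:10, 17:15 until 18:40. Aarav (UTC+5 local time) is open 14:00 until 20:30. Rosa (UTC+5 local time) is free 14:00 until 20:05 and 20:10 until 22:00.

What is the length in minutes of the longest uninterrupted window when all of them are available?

65

Bianca in UTC: 09:05-12:40, 13:05-15:05 (add 9h to convert from UTC-9).
Uma in UTC: 09:05-10:10, 11:50-13:35, 13:55-14:10, 14:15-15:40 (subtract 3h to convert from UTC+3).
Aarav in UTC: 09:00-15:30 (subtract 5h to convert from UTC+5).
Rosa in UTC: 09:00-15:05, 15:10-17:00 (subtract 5h to convert from UTC+5).
Bianca ∩ Uma: 09:05-10:10, 11:50-12:40, 13:05-13:35, 13:55-14:10, 14:15-15:05.
Bianca ∩ Uma ∩ Aarav: 09:05-10:10, 11:50-12:40, 13:05-13:35, 13:55-14:10, 14:15-15:05.
Bianca ∩ Uma ∩ Aarav ∩ Rosa: 09:05-10:10, 11:50-12:40, 13:05-13:35, 13:55-14:10, 14:15-15:05.
Those are the intersection windows.
The longest is 09:05-10:10 at 65 minutes.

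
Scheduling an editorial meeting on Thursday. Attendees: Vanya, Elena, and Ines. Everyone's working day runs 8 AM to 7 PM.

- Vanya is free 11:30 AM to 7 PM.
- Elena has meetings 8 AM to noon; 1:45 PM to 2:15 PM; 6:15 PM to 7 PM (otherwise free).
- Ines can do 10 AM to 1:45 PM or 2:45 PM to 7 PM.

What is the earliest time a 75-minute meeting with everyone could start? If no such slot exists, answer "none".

Vanya free: 11:30-19:00.
Elena free: 12:00-13:45, 14:15-18:15 (invert busy blocks within the working day).
Ines free: 10:00-13:45, 14:45-19:00.
Vanya ∩ Elena: 12:00-13:45, 14:15-18:15.
Vanya ∩ Elena ∩ Ines: 12:00-13:45, 14:45-18:15.
The first common window of at least 75 minutes is 12:00-13:45, so the earliest start is 12:00.

12:00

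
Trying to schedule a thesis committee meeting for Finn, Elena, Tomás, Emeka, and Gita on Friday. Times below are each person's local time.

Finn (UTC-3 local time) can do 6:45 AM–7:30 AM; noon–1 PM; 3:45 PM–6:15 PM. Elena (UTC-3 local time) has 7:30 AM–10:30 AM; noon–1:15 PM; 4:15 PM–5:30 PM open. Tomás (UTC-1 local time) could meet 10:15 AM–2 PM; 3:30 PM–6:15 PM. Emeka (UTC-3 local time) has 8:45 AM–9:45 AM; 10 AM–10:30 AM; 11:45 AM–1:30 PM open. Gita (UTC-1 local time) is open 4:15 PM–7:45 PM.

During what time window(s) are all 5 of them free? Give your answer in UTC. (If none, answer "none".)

none

Finn in UTC: 09:45-10:30, 15:00-16:00, 18:45-21:15 (add 3h to convert from UTC-3).
Elena in UTC: 10:30-13:30, 15:00-16:15, 19:15-20:30 (add 3h to convert from UTC-3).
Tomás in UTC: 11:15-15:00, 16:30-19:15 (add 1h to convert from UTC-1).
Emeka in UTC: 11:45-12:45, 13:00-13:30, 14:45-16:30 (add 3h to convert from UTC-3).
Gita in UTC: 17:15-20:45 (add 1h to convert from UTC-1).
Finn ∩ Elena: 15:00-16:00, 19:15-20:30.
Finn ∩ Elena ∩ Tomás: ∅.
Finn ∩ Elena ∩ Tomás ∩ Emeka: ∅.
Finn ∩ Elena ∩ Tomás ∩ Emeka ∩ Gita: ∅.
There is no time when everyone is free.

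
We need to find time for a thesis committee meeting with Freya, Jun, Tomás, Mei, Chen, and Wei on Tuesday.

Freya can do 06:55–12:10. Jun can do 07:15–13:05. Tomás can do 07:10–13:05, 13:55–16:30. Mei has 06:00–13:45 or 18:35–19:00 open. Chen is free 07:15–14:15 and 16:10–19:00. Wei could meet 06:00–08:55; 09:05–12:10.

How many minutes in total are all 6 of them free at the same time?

285

Freya ∩ Jun: 07:15-12:10.
Freya ∩ Jun ∩ Tomás: 07:15-12:10.
Freya ∩ Jun ∩ Tomás ∩ Mei: 07:15-12:10.
Freya ∩ Jun ∩ Tomás ∩ Mei ∩ Chen: 07:15-12:10.
Freya ∩ Jun ∩ Tomás ∩ Mei ∩ Chen ∩ Wei: 07:15-08:55, 09:05-12:10.
Summing the common windows: 100 + 185 = 285 minutes.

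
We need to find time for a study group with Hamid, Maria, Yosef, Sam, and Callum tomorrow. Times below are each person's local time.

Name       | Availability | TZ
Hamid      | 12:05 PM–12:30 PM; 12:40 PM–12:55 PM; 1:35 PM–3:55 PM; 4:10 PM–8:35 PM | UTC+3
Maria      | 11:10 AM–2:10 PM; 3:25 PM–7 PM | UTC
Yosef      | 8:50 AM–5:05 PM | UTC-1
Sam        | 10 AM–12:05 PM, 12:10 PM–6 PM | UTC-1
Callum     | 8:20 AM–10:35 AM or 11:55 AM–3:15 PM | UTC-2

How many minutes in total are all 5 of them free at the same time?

210

Hamid in UTC: 09:05-09:30, 09:40-09:55, 10:35-12:55, 13:10-17:35 (subtract 3h to convert from UTC+3).
Maria in UTC: 11:10-14:10, 15:25-19:00.
Yosef in UTC: 09:50-18:05 (add 1h to convert from UTC-1).
Sam in UTC: 11:00-13:05, 13:10-19:00 (add 1h to convert from UTC-1).
Callum in UTC: 10:20-12:35, 13:55-17:15 (add 2h to convert from UTC-2).
Hamid ∩ Maria: 11:10-12:55, 13:10-14:10, 15:25-17:35.
Hamid ∩ Maria ∩ Yosef: 11:10-12:55, 13:10-14:10, 15:25-17:35.
Hamid ∩ Maria ∩ Yosef ∩ Sam: 11:10-12:55, 13:10-14:10, 15:25-17:35.
Hamid ∩ Maria ∩ Yosef ∩ Sam ∩ Callum: 11:10-12:35, 13:55-14:10, 15:25-17:15.
So the common availability across everyone is 11:10-12:35, 13:55-14:10, 15:25-17:15.
Summing the common windows: 85 + 15 + 110 = 210 minutes.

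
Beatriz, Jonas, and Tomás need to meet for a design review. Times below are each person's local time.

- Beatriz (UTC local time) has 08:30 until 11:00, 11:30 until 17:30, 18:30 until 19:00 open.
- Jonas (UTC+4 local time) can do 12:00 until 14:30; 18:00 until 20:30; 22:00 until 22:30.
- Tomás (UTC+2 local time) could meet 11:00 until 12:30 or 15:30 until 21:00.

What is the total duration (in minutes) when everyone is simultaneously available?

Beatriz in UTC: 08:30-11:00, 11:30-17:30, 18:30-19:00.
Jonas in UTC: 08:00-10:30, 14:00-16:30, 18:00-18:30 (subtract 4h to convert from UTC+4).
Tomás in UTC: 09:00-10:30, 13:30-19:00 (subtract 2h to convert from UTC+2).
Beatriz ∩ Jonas: 08:30-10:30, 14:00-16:30.
Beatriz ∩ Jonas ∩ Tomás: 09:00-10:30, 14:00-16:30.
Summing the common windows: 90 + 150 = 240 minutes.

240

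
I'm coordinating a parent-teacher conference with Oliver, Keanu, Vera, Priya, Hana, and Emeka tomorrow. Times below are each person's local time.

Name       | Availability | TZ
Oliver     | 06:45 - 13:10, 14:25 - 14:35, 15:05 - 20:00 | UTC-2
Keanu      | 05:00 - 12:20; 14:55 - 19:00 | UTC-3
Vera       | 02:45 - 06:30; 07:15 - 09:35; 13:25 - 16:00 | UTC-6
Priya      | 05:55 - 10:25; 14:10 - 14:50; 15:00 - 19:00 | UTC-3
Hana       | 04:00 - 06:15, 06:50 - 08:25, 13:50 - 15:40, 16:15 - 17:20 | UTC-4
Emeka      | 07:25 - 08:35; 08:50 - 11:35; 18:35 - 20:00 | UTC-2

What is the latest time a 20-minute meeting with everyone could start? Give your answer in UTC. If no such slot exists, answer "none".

Oliver in UTC: 08:45-15:10, 16:25-16:35, 17:05-22:00 (add 2h to convert from UTC-2).
Keanu in UTC: 08:00-15:20, 17:55-22:00 (add 3h to convert from UTC-3).
Vera in UTC: 08:45-12:30, 13:15-15:35, 19:25-22:00 (add 6h to convert from UTC-6).
Priya in UTC: 08:55-13:25, 17:10-17:50, 18:00-22:00 (add 3h to convert from UTC-3).
Hana in UTC: 08:00-10:15, 10:50-12:25, 17:50-19:40, 20:15-21:20 (add 4h to convert from UTC-4).
Emeka in UTC: 09:25-10:35, 10:50-13:35, 20:35-22:00 (add 2h to convert from UTC-2).
Oliver ∩ Keanu: 08:45-15:10, 17:55-22:00.
Oliver ∩ Keanu ∩ Vera: 08:45-12:30, 13:15-15:10, 19:25-22:00.
Oliver ∩ Keanu ∩ Vera ∩ Priya: 08:55-12:30, 13:15-13:25, 19:25-22:00.
Oliver ∩ Keanu ∩ Vera ∩ Priya ∩ Hana: 08:55-10:15, 10:50-12:25, 19:25-19:40, 20:15-21:20.
Oliver ∩ Keanu ∩ Vera ∩ Priya ∩ Hana ∩ Emeka: 09:25-10:15, 10:50-12:25, 20:35-21:20.
So the common availability across everyone is 09:25-10:15, 10:50-12:25, 20:35-21:20.
The last common window of at least 20 minutes is 20:35-21:20; a 20-minute meeting can start as late as 21:00 and still end by 21:20.

21:00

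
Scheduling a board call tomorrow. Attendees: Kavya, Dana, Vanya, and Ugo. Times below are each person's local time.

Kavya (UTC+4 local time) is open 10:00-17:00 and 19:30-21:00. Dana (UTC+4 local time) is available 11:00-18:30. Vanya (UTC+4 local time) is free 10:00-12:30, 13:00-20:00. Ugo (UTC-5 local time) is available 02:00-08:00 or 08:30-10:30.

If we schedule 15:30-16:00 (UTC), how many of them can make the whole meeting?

Kavya in UTC: 06:00-13:00, 15:30-17:00 (subtract 4h to convert from UTC+4).
Dana in UTC: 07:00-14:30 (subtract 4h to convert from UTC+4).
Vanya in UTC: 06:00-08:30, 09:00-16:00 (subtract 4h to convert from UTC+4).
Ugo in UTC: 07:00-13:00, 13:30-15:30 (add 5h to convert from UTC-5).
Kavya and Vanya can make the full 15:30-16:00 slot — that's 2.

2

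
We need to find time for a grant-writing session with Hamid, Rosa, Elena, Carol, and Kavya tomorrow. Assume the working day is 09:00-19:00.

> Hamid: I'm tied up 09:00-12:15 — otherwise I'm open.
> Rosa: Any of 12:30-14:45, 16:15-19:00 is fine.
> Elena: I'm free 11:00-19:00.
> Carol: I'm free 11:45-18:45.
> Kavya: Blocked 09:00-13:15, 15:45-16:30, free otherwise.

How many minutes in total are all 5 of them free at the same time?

Hamid free: 12:15-19:00 (invert busy blocks within the working day).
Rosa free: 12:30-14:45, 16:15-19:00.
Elena free: 11:00-19:00.
Carol free: 11:45-18:45.
Kavya free: 13:15-15:45, 16:30-19:00 (invert busy blocks within the working day).
Hamid ∩ Rosa: 12:30-14:45, 16:15-19:00.
Hamid ∩ Rosa ∩ Elena: 12:30-14:45, 16:15-19:00.
Hamid ∩ Rosa ∩ Elena ∩ Carol: 12:30-14:45, 16:15-18:45.
Hamid ∩ Rosa ∩ Elena ∩ Carol ∩ Kavya: 13:15-14:45, 16:30-18:45.
Those are the intersection windows.
Summing the common windows: 90 + 135 = 225 minutes.

225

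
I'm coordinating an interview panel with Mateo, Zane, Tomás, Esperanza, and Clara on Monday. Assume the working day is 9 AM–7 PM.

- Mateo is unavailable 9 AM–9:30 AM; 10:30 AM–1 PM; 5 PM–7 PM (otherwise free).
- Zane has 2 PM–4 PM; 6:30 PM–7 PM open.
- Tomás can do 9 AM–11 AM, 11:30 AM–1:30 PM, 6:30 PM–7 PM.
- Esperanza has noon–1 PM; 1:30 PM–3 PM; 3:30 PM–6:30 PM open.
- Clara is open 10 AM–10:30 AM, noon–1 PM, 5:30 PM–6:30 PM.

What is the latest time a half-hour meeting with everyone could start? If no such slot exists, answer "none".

none

Mateo free: 09:30-10:30, 13:00-17:00 (invert busy blocks within the working day).
Zane free: 14:00-16:00, 18:30-19:00.
Tomás free: 09:00-11:00, 11:30-13:30, 18:30-19:00.
Esperanza free: 12:00-13:00, 13:30-15:00, 15:30-18:30.
Clara free: 10:00-10:30, 12:00-13:00, 17:30-18:30.
Mateo ∩ Zane: 14:00-16:00.
Mateo ∩ Zane ∩ Tomás: ∅.
Mateo ∩ Zane ∩ Tomás ∩ Esperanza: ∅.
Mateo ∩ Zane ∩ Tomás ∩ Esperanza ∩ Clara: ∅.
There is no time when everyone is free.
No common window is at least 30 minutes long.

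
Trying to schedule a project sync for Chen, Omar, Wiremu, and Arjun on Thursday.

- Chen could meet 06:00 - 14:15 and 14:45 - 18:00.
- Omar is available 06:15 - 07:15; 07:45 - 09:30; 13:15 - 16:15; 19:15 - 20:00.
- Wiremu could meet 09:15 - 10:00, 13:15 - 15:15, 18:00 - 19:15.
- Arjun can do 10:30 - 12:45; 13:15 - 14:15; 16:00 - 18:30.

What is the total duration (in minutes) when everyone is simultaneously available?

Chen ∩ Omar: 06:15-07:15, 07:45-09:30, 13:15-14:15, 14:45-16:15.
Chen ∩ Omar ∩ Wiremu: 09:15-09:30, 13:15-14:15, 14:45-15:15.
Chen ∩ Omar ∩ Wiremu ∩ Arjun: 13:15-14:15.
That's a single block of 60 minutes.

60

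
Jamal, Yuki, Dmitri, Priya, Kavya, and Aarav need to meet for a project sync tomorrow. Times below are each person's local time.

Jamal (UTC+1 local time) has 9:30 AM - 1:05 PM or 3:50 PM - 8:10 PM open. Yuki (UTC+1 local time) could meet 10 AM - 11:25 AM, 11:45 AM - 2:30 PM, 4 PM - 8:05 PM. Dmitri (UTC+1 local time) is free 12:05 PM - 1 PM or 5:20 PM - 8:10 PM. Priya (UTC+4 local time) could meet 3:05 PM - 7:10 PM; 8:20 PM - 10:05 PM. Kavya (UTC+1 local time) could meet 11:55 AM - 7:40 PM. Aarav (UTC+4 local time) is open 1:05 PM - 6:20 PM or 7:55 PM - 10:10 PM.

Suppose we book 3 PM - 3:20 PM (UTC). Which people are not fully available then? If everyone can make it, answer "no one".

Jamal in UTC: 08:30-12:05, 14:50-19:10 (subtract 1h to convert from UTC+1).
Yuki in UTC: 09:00-10:25, 10:45-13:30, 15:00-19:05 (subtract 1h to convert from UTC+1).
Dmitri in UTC: 11:05-12:00, 16:20-19:10 (subtract 1h to convert from UTC+1).
Priya in UTC: 11:05-15:10, 16:20-18:05 (subtract 4h to convert from UTC+4).
Kavya in UTC: 10:55-18:40 (subtract 1h to convert from UTC+1).
Aarav in UTC: 09:05-14:20, 15:55-18:10 (subtract 4h to convert from UTC+4).
Jamal: free for 15:00-15:20. Yuki: free for 15:00-15:20. Dmitri: not fully free for 15:00-15:20. Priya: not fully free for 15:00-15:20. Kavya: free for 15:00-15:20. Aarav: not fully free for 15:00-15:20.

Aarav, Dmitri, Priya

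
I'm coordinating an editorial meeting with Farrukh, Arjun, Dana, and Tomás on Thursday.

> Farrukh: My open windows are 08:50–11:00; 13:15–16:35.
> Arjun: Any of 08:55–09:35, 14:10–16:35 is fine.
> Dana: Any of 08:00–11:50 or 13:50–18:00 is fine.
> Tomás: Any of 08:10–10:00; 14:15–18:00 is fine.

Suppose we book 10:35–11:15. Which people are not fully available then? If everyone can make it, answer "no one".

Arjun, Farrukh, Tomás

Farrukh: not fully free for 10:35-11:15. Arjun: not fully free for 10:35-11:15. Dana: free for 10:35-11:15. Tomás: not fully free for 10:35-11:15.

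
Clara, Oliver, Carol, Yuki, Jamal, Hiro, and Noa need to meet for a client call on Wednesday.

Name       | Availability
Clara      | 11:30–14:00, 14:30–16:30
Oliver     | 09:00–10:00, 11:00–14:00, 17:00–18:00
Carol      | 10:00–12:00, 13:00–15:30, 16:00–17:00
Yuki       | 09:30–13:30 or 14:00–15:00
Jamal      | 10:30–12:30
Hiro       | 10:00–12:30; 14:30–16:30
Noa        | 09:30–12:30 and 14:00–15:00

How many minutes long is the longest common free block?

Clara ∩ Oliver: 11:30-14:00.
Clara ∩ Oliver ∩ Carol: 11:30-12:00, 13:00-14:00.
Clara ∩ Oliver ∩ Carol ∩ Yuki: 11:30-12:00, 13:00-13:30.
Clara ∩ Oliver ∩ Carol ∩ Yuki ∩ Jamal: 11:30-12:00.
Clara ∩ Oliver ∩ Carol ∩ Yuki ∩ Jamal ∩ Hiro: 11:30-12:00.
Clara ∩ Oliver ∩ Carol ∩ Yuki ∩ Jamal ∩ Hiro ∩ Noa: 11:30-12:00.
Those are the intersection windows.
The longest is 11:30-12:00 at 30 minutes.

30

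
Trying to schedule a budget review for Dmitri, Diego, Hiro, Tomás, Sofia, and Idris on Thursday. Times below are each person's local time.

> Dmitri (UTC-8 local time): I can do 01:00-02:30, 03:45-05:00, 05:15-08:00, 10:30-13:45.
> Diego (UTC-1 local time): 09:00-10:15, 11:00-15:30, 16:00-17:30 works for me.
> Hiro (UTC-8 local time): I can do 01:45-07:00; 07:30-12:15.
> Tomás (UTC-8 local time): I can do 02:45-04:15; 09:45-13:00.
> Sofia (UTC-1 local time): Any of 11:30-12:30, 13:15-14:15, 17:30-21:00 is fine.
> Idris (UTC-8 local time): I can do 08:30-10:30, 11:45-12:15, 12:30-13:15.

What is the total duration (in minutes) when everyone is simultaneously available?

Dmitri in UTC: 09:00-10:30, 11:45-13:00, 13:15-16:00, 18:30-21:45 (add 8h to convert from UTC-8).
Diego in UTC: 10:00-11:15, 12:00-16:30, 17:00-18:30 (add 1h to convert from UTC-1).
Hiro in UTC: 09:45-15:00, 15:30-20:15 (add 8h to convert from UTC-8).
Tomás in UTC: 10:45-12:15, 17:45-21:00 (add 8h to convert from UTC-8).
Sofia in UTC: 12:30-13:30, 14:15-15:15, 18:30-22:00 (add 1h to convert from UTC-1).
Idris in UTC: 16:30-18:30, 19:45-20:15, 20:30-21:15 (add 8h to convert from UTC-8).
Dmitri ∩ Diego: 10:00-10:30, 12:00-13:00, 13:15-16:00.
Dmitri ∩ Diego ∩ Hiro: 10:00-10:30, 12:00-13:00, 13:15-15:00, 15:30-16:00.
Dmitri ∩ Diego ∩ Hiro ∩ Tomás: 12:00-12:15.
Dmitri ∩ Diego ∩ Hiro ∩ Tomás ∩ Sofia: ∅.
Dmitri ∩ Diego ∩ Hiro ∩ Tomás ∩ Sofia ∩ Idris: ∅.
There is no time when everyone is free.
There is no common window, so the total is 0 minutes.

0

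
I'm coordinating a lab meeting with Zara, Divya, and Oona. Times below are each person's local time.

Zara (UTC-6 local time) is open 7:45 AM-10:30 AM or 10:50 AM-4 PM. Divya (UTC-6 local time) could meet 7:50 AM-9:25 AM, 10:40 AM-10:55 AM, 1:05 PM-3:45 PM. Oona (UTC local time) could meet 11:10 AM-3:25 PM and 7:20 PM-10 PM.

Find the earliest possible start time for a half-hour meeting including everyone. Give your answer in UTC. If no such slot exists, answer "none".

Zara in UTC: 13:45-16:30, 16:50-22:00 (add 6h to convert from UTC-6).
Divya in UTC: 13:50-15:25, 16:40-16:55, 19:05-21:45 (add 6h to convert from UTC-6).
Oona in UTC: 11:10-15:25, 19:20-22:00.
Zara ∩ Divya: 13:50-15:25, 16:50-16:55, 19:05-21:45.
Zara ∩ Divya ∩ Oona: 13:50-15:25, 19:20-21:45.
The first common window of at least 30 minutes is 13:50-15:25, so the earliest start is 13:50.

13:50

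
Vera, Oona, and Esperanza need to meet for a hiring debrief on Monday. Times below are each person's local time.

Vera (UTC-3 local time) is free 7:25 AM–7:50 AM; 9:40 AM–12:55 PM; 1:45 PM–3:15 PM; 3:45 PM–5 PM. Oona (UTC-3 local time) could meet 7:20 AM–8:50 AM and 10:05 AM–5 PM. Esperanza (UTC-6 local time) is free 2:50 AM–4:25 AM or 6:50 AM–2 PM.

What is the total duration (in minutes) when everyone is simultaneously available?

Vera in UTC: 10:25-10:50, 12:40-15:55, 16:45-18:15, 18:45-20:00 (add 3h to convert from UTC-3).
Oona in UTC: 10:20-11:50, 13:05-20:00 (add 3h to convert from UTC-3).
Esperanza in UTC: 08:50-10:25, 12:50-20:00 (add 6h to convert from UTC-6).
Vera ∩ Oona: 10:25-10:50, 13:05-15:55, 16:45-18:15, 18:45-20:00.
Vera ∩ Oona ∩ Esperanza: 13:05-15:55, 16:45-18:15, 18:45-20:00.
Summing the common windows: 170 + 90 + 75 = 335 minutes.

335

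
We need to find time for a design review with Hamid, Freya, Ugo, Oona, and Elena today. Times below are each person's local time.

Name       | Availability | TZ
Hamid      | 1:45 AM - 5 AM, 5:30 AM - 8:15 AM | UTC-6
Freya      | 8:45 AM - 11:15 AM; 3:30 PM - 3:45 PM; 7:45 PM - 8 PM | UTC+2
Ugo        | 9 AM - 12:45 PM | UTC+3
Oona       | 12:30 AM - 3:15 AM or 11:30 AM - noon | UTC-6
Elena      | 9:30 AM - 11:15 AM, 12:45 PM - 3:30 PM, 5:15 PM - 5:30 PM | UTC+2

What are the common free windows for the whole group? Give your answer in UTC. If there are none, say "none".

Hamid in UTC: 07:45-11:00, 11:30-14:15 (add 6h to convert from UTC-6).
Freya in UTC: 06:45-09:15, 13:30-13:45, 17:45-18:00 (subtract 2h to convert from UTC+2).
Ugo in UTC: 06:00-09:45 (subtract 3h to convert from UTC+3).
Oona in UTC: 06:30-09:15, 17:30-18:00 (add 6h to convert from UTC-6).
Elena in UTC: 07:30-09:15, 10:45-13:30, 15:15-15:30 (subtract 2h to convert from UTC+2).
Hamid ∩ Freya: 07:45-09:15, 13:30-13:45.
Hamid ∩ Freya ∩ Ugo: 07:45-09:15.
Hamid ∩ Freya ∩ Ugo ∩ Oona: 07:45-09:15.
Hamid ∩ Freya ∩ Ugo ∩ Oona ∩ Elena: 07:45-09:15.
Those are the intersection windows.

07:45-09:15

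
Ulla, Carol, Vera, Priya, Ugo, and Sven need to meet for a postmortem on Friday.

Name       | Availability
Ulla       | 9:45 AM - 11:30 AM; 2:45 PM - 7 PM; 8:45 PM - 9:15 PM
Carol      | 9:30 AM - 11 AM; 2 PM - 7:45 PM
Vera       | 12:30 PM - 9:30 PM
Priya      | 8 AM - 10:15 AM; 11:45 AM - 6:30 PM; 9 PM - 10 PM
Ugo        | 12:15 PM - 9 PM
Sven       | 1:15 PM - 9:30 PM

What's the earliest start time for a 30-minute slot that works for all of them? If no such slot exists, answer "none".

14:45

Ulla ∩ Carol: 09:45-11:00, 14:45-19:00.
Ulla ∩ Carol ∩ Vera: 14:45-19:00.
Ulla ∩ Carol ∩ Vera ∩ Priya: 14:45-18:30.
Ulla ∩ Carol ∩ Vera ∩ Priya ∩ Ugo: 14:45-18:30.
Ulla ∩ Carol ∩ Vera ∩ Priya ∩ Ugo ∩ Sven: 14:45-18:30.
So the common availability across everyone is 14:45-18:30.
The first common window of at least 30 minutes is 14:45-18:30, so the earliest start is 14:45.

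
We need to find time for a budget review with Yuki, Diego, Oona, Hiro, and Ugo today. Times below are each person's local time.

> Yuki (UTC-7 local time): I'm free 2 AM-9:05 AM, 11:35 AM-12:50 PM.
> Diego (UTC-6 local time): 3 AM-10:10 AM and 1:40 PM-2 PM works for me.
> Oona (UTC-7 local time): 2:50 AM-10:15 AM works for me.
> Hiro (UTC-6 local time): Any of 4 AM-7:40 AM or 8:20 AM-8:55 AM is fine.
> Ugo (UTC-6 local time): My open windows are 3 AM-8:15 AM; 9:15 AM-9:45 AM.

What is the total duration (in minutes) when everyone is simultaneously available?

Yuki in UTC: 09:00-16:05, 18:35-19:50 (add 7h to convert from UTC-7).
Diego in UTC: 09:00-16:10, 19:40-20:00 (add 6h to convert from UTC-6).
Oona in UTC: 09:50-17:15 (add 7h to convert from UTC-7).
Hiro in UTC: 10:00-13:40, 14:20-14:55 (add 6h to convert from UTC-6).
Ugo in UTC: 09:00-14:15, 15:15-15:45 (add 6h to convert from UTC-6).
Yuki ∩ Diego: 09:00-16:05, 19:40-19:50.
Yuki ∩ Diego ∩ Oona: 09:50-16:05.
Yuki ∩ Diego ∩ Oona ∩ Hiro: 10:00-13:40, 14:20-14:55.
Yuki ∩ Diego ∩ Oona ∩ Hiro ∩ Ugo: 10:00-13:40.
Those are the intersection windows.
That's a single block of 220 minutes.

220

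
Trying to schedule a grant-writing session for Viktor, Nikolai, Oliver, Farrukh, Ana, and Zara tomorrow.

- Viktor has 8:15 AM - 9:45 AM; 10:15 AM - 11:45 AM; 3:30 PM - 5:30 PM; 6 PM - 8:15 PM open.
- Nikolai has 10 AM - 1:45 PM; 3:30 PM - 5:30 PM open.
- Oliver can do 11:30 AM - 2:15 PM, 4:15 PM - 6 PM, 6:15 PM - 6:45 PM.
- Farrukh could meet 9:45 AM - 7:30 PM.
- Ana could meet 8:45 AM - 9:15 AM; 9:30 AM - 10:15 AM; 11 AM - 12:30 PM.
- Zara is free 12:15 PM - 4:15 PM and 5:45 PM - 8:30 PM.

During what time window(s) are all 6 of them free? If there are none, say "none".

Viktor ∩ Nikolai: 10:15-11:45, 15:30-17:30.
Viktor ∩ Nikolai ∩ Oliver: 11:30-11:45, 16:15-17:30.
Viktor ∩ Nikolai ∩ Oliver ∩ Farrukh: 11:30-11:45, 16:15-17:30.
Viktor ∩ Nikolai ∩ Oliver ∩ Farrukh ∩ Ana: 11:30-11:45.
Viktor ∩ Nikolai ∩ Oliver ∩ Farrukh ∩ Ana ∩ Zara: ∅.
There is no time when everyone is free.

none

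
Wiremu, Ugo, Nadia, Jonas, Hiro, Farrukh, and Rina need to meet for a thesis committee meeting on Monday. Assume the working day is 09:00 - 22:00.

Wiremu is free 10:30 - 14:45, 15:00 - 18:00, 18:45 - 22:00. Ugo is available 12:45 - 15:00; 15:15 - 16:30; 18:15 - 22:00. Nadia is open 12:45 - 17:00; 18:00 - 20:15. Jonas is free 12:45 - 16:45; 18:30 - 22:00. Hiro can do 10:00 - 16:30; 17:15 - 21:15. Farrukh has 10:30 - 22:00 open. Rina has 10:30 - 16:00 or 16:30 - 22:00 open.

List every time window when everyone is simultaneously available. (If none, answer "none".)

Wiremu ∩ Ugo: 12:45-14:45, 15:15-16:30, 18:45-22:00.
Wiremu ∩ Ugo ∩ Nadia: 12:45-14:45, 15:15-16:30, 18:45-20:15.
Wiremu ∩ Ugo ∩ Nadia ∩ Jonas: 12:45-14:45, 15:15-16:30, 18:45-20:15.
Wiremu ∩ Ugo ∩ Nadia ∩ Jonas ∩ Hiro: 12:45-14:45, 15:15-16:30, 18:45-20:15.
Wiremu ∩ Ugo ∩ Nadia ∩ Jonas ∩ Hiro ∩ Farrukh: 12:45-14:45, 15:15-16:30, 18:45-20:15.
Wiremu ∩ Ugo ∩ Nadia ∩ Jonas ∩ Hiro ∩ Farrukh ∩ Rina: 12:45-14:45, 15:15-16:00, 18:45-20:15.
So the common availability across everyone is 12:45-14:45, 15:15-16:00, 18:45-20:15.

12:45-14:45, 15:15-16:00, 18:45-20:15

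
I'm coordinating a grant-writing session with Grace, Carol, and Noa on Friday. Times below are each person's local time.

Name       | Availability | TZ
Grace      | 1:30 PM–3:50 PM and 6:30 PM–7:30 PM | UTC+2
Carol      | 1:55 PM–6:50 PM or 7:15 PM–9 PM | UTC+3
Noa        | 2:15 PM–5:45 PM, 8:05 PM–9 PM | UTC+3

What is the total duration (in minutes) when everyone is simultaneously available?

165

Grace in UTC: 11:30-13:50, 16:30-17:30 (subtract 2h to convert from UTC+2).
Carol in UTC: 10:55-15:50, 16:15-18:00 (subtract 3h to convert from UTC+3).
Noa in UTC: 11:15-14:45, 17:05-18:00 (subtract 3h to convert from UTC+3).
Grace ∩ Carol: 11:30-13:50, 16:30-17:30.
Grace ∩ Carol ∩ Noa: 11:30-13:50, 17:05-17:30.
Those are the intersection windows.
Summing the common windows: 140 + 25 = 165 minutes.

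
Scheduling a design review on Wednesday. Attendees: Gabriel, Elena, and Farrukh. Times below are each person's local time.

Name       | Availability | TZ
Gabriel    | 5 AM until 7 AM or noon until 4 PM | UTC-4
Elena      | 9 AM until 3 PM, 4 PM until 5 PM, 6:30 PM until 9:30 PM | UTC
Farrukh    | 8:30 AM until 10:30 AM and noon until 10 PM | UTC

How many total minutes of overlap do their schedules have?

Gabriel in UTC: 09:00-11:00, 16:00-20:00 (add 4h to convert from UTC-4).
Elena in UTC: 09:00-15:00, 16:00-17:00, 18:30-21:30.
Farrukh in UTC: 08:30-10:30, 12:00-22:00.
Gabriel ∩ Elena: 09:00-11:00, 16:00-17:00, 18:30-20:00.
Gabriel ∩ Elena ∩ Farrukh: 09:00-10:30, 16:00-17:00, 18:30-20:00.
Summing the common windows: 90 + 60 + 90 = 240 minutes.

240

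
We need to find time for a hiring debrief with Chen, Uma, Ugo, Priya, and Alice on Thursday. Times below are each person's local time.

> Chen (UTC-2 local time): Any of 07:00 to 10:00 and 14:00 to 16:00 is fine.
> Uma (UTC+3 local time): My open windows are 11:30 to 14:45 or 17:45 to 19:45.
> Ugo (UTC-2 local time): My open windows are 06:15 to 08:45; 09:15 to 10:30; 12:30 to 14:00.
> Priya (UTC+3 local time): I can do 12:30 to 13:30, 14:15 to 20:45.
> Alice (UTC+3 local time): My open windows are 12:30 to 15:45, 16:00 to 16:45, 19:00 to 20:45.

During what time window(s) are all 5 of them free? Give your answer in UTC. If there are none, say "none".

Chen in UTC: 09:00-12:00, 16:00-18:00 (add 2h to convert from UTC-2).
Uma in UTC: 08:30-11:45, 14:45-16:45 (subtract 3h to convert from UTC+3).
Ugo in UTC: 08:15-10:45, 11:15-12:30, 14:30-16:00 (add 2h to convert from UTC-2).
Priya in UTC: 09:30-10:30, 11:15-17:45 (subtract 3h to convert from UTC+3).
Alice in UTC: 09:30-12:45, 13:00-13:45, 16:00-17:45 (subtract 3h to convert from UTC+3).
Chen ∩ Uma: 09:00-11:45, 16:00-16:45.
Chen ∩ Uma ∩ Ugo: 09:00-10:45, 11:15-11:45.
Chen ∩ Uma ∩ Ugo ∩ Priya: 09:30-10:30, 11:15-11:45.
Chen ∩ Uma ∩ Ugo ∩ Priya ∩ Alice: 09:30-10:30, 11:15-11:45.
Those are the intersection windows.

09:30-10:30, 11:15-11:45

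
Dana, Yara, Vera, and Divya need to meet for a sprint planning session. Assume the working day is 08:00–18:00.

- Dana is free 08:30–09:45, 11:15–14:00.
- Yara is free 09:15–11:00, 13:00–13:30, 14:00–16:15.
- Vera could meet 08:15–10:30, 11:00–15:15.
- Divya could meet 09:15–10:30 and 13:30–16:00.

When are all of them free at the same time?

09:15-09:45

Dana ∩ Yara: 09:15-09:45, 13:00-13:30.
Dana ∩ Yara ∩ Vera: 09:15-09:45, 13:00-13:30.
Dana ∩ Yara ∩ Vera ∩ Divya: 09:15-09:45.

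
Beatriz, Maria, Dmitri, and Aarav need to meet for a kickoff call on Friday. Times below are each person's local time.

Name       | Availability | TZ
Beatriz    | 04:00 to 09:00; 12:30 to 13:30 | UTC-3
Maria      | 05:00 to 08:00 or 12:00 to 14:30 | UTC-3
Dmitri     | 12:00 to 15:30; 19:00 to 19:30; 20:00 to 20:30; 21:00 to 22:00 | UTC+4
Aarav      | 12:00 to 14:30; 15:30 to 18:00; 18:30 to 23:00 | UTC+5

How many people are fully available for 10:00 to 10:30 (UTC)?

3

Beatriz in UTC: 07:00-12:00, 15:30-16:30 (add 3h to convert from UTC-3).
Maria in UTC: 08:00-11:00, 15:00-17:30 (add 3h to convert from UTC-3).
Dmitri in UTC: 08:00-11:30, 15:00-15:30, 16:00-16:30, 17:00-18:00 (subtract 4h to convert from UTC+4).
Aarav in UTC: 07:00-09:30, 10:30-13:00, 13:30-18:00 (subtract 5h to convert from UTC+5).
Beatriz, Maria, and Dmitri can make the full 10:00-10:30 slot — that's 3.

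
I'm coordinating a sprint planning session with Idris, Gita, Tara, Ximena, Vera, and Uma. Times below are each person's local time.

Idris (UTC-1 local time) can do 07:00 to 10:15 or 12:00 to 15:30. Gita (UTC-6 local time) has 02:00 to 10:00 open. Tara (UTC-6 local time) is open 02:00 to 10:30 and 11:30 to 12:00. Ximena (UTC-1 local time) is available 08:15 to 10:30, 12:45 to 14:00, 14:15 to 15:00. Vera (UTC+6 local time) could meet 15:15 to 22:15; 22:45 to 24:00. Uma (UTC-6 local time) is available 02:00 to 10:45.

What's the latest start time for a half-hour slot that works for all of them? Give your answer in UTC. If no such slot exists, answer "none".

Idris in UTC: 08:00-11:15, 13:00-16:30 (add 1h to convert from UTC-1).
Gita in UTC: 08:00-16:00 (add 6h to convert from UTC-6).
Tara in UTC: 08:00-16:30, 17:30-18:00 (add 6h to convert from UTC-6).
Ximena in UTC: 09:15-11:30, 13:45-15:00, 15:15-16:00 (add 1h to convert from UTC-1).
Vera in UTC: 09:15-16:15, 16:45-18:00 (subtract 6h to convert from UTC+6).
Uma in UTC: 08:00-16:45 (add 6h to convert from UTC-6).
Idris ∩ Gita: 08:00-11:15, 13:00-16:00.
Idris ∩ Gita ∩ Tara: 08:00-11:15, 13:00-16:00.
Idris ∩ Gita ∩ Tara ∩ Ximena: 09:15-11:15, 13:45-15:00, 15:15-16:00.
Idris ∩ Gita ∩ Tara ∩ Ximena ∩ Vera: 09:15-11:15, 13:45-15:00, 15:15-16:00.
Idris ∩ Gita ∩ Tara ∩ Ximena ∩ Vera ∩ Uma: 09:15-11:15, 13:45-15:00, 15:15-16:00.
The last common window of at least 30 minutes is 15:15-16:00; a 30-minute meeting can start as late as 15:30 and still end by 16:00.

15:30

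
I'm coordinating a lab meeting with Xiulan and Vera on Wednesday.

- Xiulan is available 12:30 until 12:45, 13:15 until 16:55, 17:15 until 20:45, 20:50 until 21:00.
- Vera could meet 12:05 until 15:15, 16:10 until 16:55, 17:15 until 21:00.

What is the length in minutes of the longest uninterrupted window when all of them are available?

Xiulan ∩ Vera: 12:30-12:45, 13:15-15:15, 16:10-16:55, 17:15-20:45, 20:50-21:00.
The longest is 17:15-20:45 at 210 minutes.

210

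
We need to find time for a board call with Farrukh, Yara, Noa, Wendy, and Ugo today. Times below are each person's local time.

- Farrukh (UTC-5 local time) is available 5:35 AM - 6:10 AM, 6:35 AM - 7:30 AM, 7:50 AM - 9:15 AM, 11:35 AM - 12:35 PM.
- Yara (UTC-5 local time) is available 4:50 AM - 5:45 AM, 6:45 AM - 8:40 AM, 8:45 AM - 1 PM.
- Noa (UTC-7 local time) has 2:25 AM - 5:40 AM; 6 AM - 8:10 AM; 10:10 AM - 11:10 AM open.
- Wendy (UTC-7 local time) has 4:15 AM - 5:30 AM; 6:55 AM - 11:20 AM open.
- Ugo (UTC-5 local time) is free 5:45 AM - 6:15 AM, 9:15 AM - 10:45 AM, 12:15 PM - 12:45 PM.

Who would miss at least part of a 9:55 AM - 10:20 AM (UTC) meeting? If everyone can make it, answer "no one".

Farrukh, Ugo, Wendy

Farrukh in UTC: 10:35-11:10, 11:35-12:30, 12:50-14:15, 16:35-17:35 (add 5h to convert from UTC-5).
Yara in UTC: 09:50-10:45, 11:45-13:40, 13:45-18:00 (add 5h to convert from UTC-5).
Noa in UTC: 09:25-12:40, 13:00-15:10, 17:10-18:10 (add 7h to convert from UTC-7).
Wendy in UTC: 11:15-12:30, 13:55-18:20 (add 7h to convert from UTC-7).
Ugo in UTC: 10:45-11:15, 14:15-15:45, 17:15-17:45 (add 5h to convert from UTC-5).
Farrukh: not fully free for 09:55-10:20. Yara: free for 09:55-10:20. Noa: free for 09:55-10:20. Wendy: not fully free for 09:55-10:20. Ugo: not fully free for 09:55-10:20.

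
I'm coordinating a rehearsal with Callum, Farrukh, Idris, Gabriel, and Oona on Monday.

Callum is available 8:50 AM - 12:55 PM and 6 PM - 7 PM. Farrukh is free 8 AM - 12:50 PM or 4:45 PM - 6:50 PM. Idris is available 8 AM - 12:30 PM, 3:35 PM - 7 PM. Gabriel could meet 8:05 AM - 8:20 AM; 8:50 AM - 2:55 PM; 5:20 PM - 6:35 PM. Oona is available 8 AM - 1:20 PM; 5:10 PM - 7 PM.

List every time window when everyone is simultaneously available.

Callum ∩ Farrukh: 08:50-12:50, 18:00-18:50.
Callum ∩ Farrukh ∩ Idris: 08:50-12:30, 18:00-18:50.
Callum ∩ Farrukh ∩ Idris ∩ Gabriel: 08:50-12:30, 18:00-18:35.
Callum ∩ Farrukh ∩ Idris ∩ Gabriel ∩ Oona: 08:50-12:30, 18:00-18:35.
So the common availability across everyone is 08:50-12:30, 18:00-18:35.

08:50-12:30, 18:00-18:35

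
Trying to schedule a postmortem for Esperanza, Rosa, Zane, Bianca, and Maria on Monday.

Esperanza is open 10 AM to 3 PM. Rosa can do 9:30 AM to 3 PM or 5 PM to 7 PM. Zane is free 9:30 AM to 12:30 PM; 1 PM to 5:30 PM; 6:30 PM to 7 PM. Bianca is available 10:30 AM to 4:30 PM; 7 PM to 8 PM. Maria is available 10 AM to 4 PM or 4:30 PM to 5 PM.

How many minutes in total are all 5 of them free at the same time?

240

Esperanza ∩ Rosa: 10:00-15:00.
Esperanza ∩ Rosa ∩ Zane: 10:00-12:30, 13:00-15:00.
Esperanza ∩ Rosa ∩ Zane ∩ Bianca: 10:30-12:30, 13:00-15:00.
Esperanza ∩ Rosa ∩ Zane ∩ Bianca ∩ Maria: 10:30-12:30, 13:00-15:00.
Summing the common windows: 120 + 120 = 240 minutes.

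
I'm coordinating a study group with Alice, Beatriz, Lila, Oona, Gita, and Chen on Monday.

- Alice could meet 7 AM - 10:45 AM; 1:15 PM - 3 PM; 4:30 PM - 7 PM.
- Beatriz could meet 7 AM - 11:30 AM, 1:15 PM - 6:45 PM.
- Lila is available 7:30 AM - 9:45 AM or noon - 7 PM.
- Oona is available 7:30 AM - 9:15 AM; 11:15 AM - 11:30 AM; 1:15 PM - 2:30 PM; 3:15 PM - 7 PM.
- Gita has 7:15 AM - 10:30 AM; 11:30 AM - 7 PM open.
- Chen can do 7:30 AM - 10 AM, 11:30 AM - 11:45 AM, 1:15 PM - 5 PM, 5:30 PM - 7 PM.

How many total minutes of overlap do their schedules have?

285

Alice ∩ Beatriz: 07:00-10:45, 13:15-15:00, 16:30-18:45.
Alice ∩ Beatriz ∩ Lila: 07:30-09:45, 13:15-15:00, 16:30-18:45.
Alice ∩ Beatriz ∩ Lila ∩ Oona: 07:30-09:15, 13:15-14:30, 16:30-18:45.
Alice ∩ Beatriz ∩ Lila ∩ Oona ∩ Gita: 07:30-09:15, 13:15-14:30, 16:30-18:45.
Alice ∩ Beatriz ∩ Lila ∩ Oona ∩ Gita ∩ Chen: 07:30-09:15, 13:15-14:30, 16:30-17:00, 17:30-18:45.
Those are the intersection windows.
Summing the common windows: 105 + 75 + 30 + 75 = 285 minutes.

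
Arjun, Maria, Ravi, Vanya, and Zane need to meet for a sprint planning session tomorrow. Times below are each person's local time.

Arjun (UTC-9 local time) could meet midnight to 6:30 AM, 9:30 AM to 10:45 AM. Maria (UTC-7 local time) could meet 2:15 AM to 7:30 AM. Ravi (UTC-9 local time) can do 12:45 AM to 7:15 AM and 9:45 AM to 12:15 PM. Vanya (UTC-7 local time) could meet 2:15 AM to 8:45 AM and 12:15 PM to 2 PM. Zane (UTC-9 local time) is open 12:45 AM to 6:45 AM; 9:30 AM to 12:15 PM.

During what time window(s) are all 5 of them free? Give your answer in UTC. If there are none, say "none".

09:45-14:30

Arjun in UTC: 09:00-15:30, 18:30-19:45 (add 9h to convert from UTC-9).
Maria in UTC: 09:15-14:30 (add 7h to convert from UTC-7).
Ravi in UTC: 09:45-16:15, 18:45-21:15 (add 9h to convert from UTC-9).
Vanya in UTC: 09:15-15:45, 19:15-21:00 (add 7h to convert from UTC-7).
Zane in UTC: 09:45-15:45, 18:30-21:15 (add 9h to convert from UTC-9).
Arjun ∩ Maria: 09:15-14:30.
Arjun ∩ Maria ∩ Ravi: 09:45-14:30.
Arjun ∩ Maria ∩ Ravi ∩ Vanya: 09:45-14:30.
Arjun ∩ Maria ∩ Ravi ∩ Vanya ∩ Zane: 09:45-14:30.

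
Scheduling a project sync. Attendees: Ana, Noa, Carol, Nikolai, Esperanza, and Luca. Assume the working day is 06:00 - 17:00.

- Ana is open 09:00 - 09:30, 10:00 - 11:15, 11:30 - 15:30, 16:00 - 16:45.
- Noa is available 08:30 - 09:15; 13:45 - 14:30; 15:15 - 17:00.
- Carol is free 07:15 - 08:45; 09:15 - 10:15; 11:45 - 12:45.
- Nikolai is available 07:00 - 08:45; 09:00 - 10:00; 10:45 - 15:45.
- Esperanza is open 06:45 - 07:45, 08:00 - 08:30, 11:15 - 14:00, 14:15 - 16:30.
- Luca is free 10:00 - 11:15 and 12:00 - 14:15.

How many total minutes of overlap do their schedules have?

Ana ∩ Noa: 09:00-09:15, 13:45-14:30, 15:15-15:30, 16:00-16:45.
Ana ∩ Noa ∩ Carol: ∅.
Ana ∩ Noa ∩ Carol ∩ Nikolai: ∅.
Ana ∩ Noa ∩ Carol ∩ Nikolai ∩ Esperanza: ∅.
Ana ∩ Noa ∩ Carol ∩ Nikolai ∩ Esperanza ∩ Luca: ∅.
There is no time when everyone is free.
There is no common window, so the total is 0 minutes.

0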